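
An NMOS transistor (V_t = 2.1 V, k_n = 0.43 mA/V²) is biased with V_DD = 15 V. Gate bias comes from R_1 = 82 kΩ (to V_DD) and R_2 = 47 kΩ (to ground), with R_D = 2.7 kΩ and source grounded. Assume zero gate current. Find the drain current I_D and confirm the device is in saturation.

I_D ≈ 2.4 mA

V_G = V_DD·R_2/(R_1+R_2) = 15×47/129 = 5.47 V. With the source grounded, V_GS = V_G = 5.47 V.
Assume saturation: I_D = (k_n/2)(V_GS − V_t)² = (0.43/2)×(5.47 − 2.1)² = 0.215×3.37² = 2.43 mA.
V_DS = V_DD − I_D·R_D = 15 − 2.43×2.7 = 8.43 V.
Saturation requires V_DS ≥ V_GS − V_t = 3.37 V; 8.43 ≥ 3.37 ✓.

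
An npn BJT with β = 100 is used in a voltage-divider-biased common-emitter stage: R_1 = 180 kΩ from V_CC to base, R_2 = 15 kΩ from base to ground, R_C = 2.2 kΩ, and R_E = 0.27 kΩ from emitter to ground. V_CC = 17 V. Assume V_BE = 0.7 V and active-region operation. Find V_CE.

V_CE ≈ 13 V

Thevenize the base divider: V_Th = V_CC·R_2/(R_1+R_2) = 17×15/195 = 1.31 V, R_Th = R_1‖R_2 = 13.8 kΩ.
Base-emitter loop: V_Th = I_B·R_Th + V_BE + (β+1)I_B·R_E, so I_B = (1.31 − 0.7) / (13.8 + 101×0.27) = 0.0148 mA.
I_C = β·I_B = 100×0.0148 = 1.48 mA, and I_E = (β+1)I_B = 1.49 mA.
V_CE = V_CC − I_C·R_C − I_E·R_E = 17 − 1.48×2.2 − 1.49×0.27 = 13.3 V.
V_CE = 13.3 V > 0.2 V confirms active-region operation.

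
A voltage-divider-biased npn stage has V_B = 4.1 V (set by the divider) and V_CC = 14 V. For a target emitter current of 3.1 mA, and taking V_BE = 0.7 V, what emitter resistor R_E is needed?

R_E ≈ 1.1 kΩ

V_E = V_B − V_BE = 4.1 − 0.7 = 3.4 V.
R_E = V_E / I_E = 3.4 / 3.1 = 1.1 kΩ.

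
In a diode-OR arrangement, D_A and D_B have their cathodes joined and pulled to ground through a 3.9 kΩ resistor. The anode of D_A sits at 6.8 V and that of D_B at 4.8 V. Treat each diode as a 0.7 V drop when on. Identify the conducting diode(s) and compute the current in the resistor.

Only D_A conducts; I_R ≈ 1.6 mA

Assume both conduct. Then node N would need to be at both 6.8−0.7 = 6.1 V and 4.8−0.7 = 4.1 V, which is impossible.
Assume only D_A conducts: V_N = 6.8 − 0.7 = 6.1 V, so I_R = 6.1/3.9 = 1.56 mA.
Check D_B: its anode-to-cathode voltage is 4.8 − 6.1 = -1.3 V < 0.7 V, so it is off. The assumption is consistent.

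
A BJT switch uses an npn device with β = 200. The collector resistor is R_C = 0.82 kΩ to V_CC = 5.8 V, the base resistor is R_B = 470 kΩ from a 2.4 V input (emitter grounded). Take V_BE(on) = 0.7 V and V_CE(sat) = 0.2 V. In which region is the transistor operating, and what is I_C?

active; I_C ≈ 0.72 mA

Assume active. Base-emitter loop: I_B = (V_BB − V_BE)/R_B = (2.4 − 0.7)/470 = 0.00362 mA.
I_C = β·I_B = 200×0.00362 = 0.723 mA.
V_CE = V_CC − I_C·R_C = 5.8 − 0.723×0.82 = 5.21 V > V_CE(sat), so the active-region assumption holds.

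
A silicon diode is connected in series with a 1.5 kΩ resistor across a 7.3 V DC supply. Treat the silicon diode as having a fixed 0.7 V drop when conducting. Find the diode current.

I ≈ 4.4 mA

KVL around the loop: 7.3 = V_D + I·R = 0.7 + I × 1.5 kΩ.
So I = (7.3 − 0.7) / 1.5 kΩ = 6.6 / 1.5 = 4.4 mA.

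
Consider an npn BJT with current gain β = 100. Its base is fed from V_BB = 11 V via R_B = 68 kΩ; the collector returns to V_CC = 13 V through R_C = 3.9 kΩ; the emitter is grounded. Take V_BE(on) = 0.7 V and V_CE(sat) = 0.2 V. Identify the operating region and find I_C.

saturation; I_C ≈ 3.3 mA

Assume active: I_B = (11 − 0.7)/68 = 0.151 mA, giving I_C = β·I_B = 15.1 mA.
But then V_CE = 13 − 15.1×3.9 = -46.1 V < V_CE(sat) = 0.2 V — impossible in the active region.
So the transistor is saturated. With V_CE = 0.2 V, I_C = (V_CC − 0.2)/R_C = 12.8/3.9 = 3.28 mA.
Check: β·I_B = 15.1 mA > I_C = 3.28 mA, confirming saturation.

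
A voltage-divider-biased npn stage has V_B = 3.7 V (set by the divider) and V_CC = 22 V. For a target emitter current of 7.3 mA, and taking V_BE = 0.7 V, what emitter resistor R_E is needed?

R_E ≈ 0.41 kΩ

V_E = V_B − V_BE = 3.7 − 0.7 = 3 V.
R_E = V_E / I_E = 3 / 7.3 = 0.411 kΩ.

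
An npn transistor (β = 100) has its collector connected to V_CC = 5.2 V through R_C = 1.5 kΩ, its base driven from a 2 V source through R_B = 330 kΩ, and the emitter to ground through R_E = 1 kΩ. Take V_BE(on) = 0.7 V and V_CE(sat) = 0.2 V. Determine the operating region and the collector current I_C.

Assume active. Base-emitter loop: I_B = (V_BB − V_BE)/(R_B + (β+1)R_E) = (2 − 0.7)/(330 + 101×1) = 0.00302 mA.
I_C = β·I_B = 100×0.00302 = 0.302 mA.
V_CE = V_CC − I_C·R_C − I_E·R_E = 5.2 − 0.302×1.5 − 0.305×1 = 4.44 V > V_CE(sat), so the active-region assumption holds.

active; I_C ≈ 0.3 mA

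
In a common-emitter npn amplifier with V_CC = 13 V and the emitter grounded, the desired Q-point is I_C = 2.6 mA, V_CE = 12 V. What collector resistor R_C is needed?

Collector loop: V_CC = I_C·R_C + V_CE.
R_C = (V_CC − V_CE)/I_C = (13 − 12)/2.6 = 0.385 kΩ.

R_C ≈ 0.38 kΩ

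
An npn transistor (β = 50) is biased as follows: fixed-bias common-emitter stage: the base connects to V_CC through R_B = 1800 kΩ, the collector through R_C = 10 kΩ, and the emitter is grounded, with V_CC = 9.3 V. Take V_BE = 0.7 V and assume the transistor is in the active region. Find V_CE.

Base loop: V_CC = I_B·R_B + V_BE, so I_B = (9.3 − 0.7)/1800 kΩ = 0.00478 mA.
In the active region I_C = β·I_B = 50 × 0.00478 = 0.239 mA.
Collector loop: V_CE = V_CC − I_C·R_C = 9.3 − 0.239×10 = 6.91 V.
Since V_CE = 6.91 V > V_CE(sat) ≈ 0.2 V, the transistor is in the active region as assumed.

V_CE ≈ 6.9 V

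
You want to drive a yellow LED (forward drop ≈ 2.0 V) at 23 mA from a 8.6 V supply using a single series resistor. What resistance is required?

R ≈ 0.29 kΩ

The resistor drops V_S − V_D = 8.6 − 2.0 = 6.6 V at 23 mA.
R = 6.6 V / 23 mA = 0.287 kΩ.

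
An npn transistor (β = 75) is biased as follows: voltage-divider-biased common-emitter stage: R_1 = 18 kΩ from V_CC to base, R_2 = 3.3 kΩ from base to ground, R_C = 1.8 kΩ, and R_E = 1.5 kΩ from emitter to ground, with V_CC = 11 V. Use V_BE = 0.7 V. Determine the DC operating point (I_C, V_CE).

I_C ≈ 0.64 mA, V_CE ≈ 8.9 V

Thevenize the base divider: V_Th = V_CC·R_2/(R_1+R_2) = 11×3.3/21.3 = 1.7 V, R_Th = R_1‖R_2 = 2.79 kΩ.
Base-emitter loop: V_Th = I_B·R_Th + V_BE + (β+1)I_B·R_E, so I_B = (1.7 − 0.7) / (2.79 + 76×1.5) = 0.0086 mA.
I_C = β·I_B = 75×0.0086 = 0.645 mA, and I_E = (β+1)I_B = 0.653 mA.
V_CE = V_CC − I_C·R_C − I_E·R_E = 11 − 0.645×1.8 − 0.653×1.5 = 8.86 V.
V_CE = 8.86 V > 0.2 V confirms active-region operation.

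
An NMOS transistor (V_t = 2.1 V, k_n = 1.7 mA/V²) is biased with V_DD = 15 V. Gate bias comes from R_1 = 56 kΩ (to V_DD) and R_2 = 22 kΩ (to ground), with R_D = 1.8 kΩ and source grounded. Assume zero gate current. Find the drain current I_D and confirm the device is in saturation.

I_D ≈ 3.9 mA

V_G = V_DD·R_2/(R_1+R_2) = 15×22/78 = 4.23 V. With the source grounded, V_GS = V_G = 4.23 V.
Assume saturation: I_D = (k_n/2)(V_GS − V_t)² = (1.7/2)×(4.23 − 2.1)² = 0.85×2.13² = 3.86 mA.
V_DS = V_DD − I_D·R_D = 15 − 3.86×1.8 = 8.05 V.
Saturation requires V_DS ≥ V_GS − V_t = 2.13 V; 8.05 ≥ 2.13 ✓.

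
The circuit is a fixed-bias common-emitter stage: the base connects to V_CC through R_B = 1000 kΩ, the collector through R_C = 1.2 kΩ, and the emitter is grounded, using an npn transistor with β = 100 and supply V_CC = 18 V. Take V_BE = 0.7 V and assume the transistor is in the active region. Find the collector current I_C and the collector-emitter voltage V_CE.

I_C ≈ 1.7 mA, V_CE ≈ 16 V

Base loop: V_CC = I_B·R_B + V_BE, so I_B = (18 − 0.7)/1000 kΩ = 0.0173 mA.
In the active region I_C = β·I_B = 100 × 0.0173 = 1.73 mA.
Collector loop: V_CE = V_CC − I_C·R_C = 18 − 1.73×1.2 = 15.9 V.
Since V_CE = 15.9 V > V_CE(sat) ≈ 0.2 V, the transistor is in the active region as assumed.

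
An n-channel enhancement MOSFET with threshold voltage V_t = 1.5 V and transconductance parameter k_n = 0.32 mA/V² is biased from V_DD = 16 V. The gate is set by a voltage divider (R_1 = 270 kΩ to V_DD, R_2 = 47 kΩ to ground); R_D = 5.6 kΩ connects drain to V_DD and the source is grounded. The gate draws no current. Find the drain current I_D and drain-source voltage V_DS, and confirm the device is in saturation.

V_G = V_DD·R_2/(R_1+R_2) = 16×47/317 = 2.37 V. With the source grounded, V_GS = V_G = 2.37 V.
Assume saturation: I_D = (k_n/2)(V_GS − V_t)² = (0.32/2)×(2.37 − 1.5)² = 0.16×0.872² = 0.122 mA.
V_DS = V_DD − I_D·R_D = 16 − 0.122×5.6 = 15.3 V.
Saturation requires V_DS ≥ V_GS − V_t = 0.872 V; 15.3 ≥ 0.872 ✓.

I_D ≈ 0.12 mA, V_DS ≈ 15 V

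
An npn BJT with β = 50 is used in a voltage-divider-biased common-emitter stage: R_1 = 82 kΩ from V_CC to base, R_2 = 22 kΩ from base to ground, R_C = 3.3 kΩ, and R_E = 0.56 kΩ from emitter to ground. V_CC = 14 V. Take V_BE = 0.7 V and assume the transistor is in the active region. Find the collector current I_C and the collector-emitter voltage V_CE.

Thevenize the base divider: V_Th = V_CC·R_2/(R_1+R_2) = 14×22/104 = 2.96 V, R_Th = R_1‖R_2 = 17.3 kΩ.
Base-emitter loop: V_Th = I_B·R_Th + V_BE + (β+1)I_B·R_E, so I_B = (2.96 − 0.7) / (17.3 + 51×0.56) = 0.0493 mA.
I_C = β·I_B = 50×0.0493 = 2.46 mA, and I_E = (β+1)I_B = 2.51 mA.
V_CE = V_CC − I_C·R_C − I_E·R_E = 14 − 2.46×3.3 − 2.51×0.56 = 4.46 V.
V_CE = 4.46 V > 0.2 V confirms active-region operation.

I_C ≈ 2.5 mA, V_CE ≈ 4.5 V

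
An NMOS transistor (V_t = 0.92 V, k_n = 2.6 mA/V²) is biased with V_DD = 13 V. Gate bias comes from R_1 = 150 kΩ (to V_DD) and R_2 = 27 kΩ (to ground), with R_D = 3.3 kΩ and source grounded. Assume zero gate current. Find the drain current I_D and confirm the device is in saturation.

I_D ≈ 1.5 mA

V_G = V_DD·R_2/(R_1+R_2) = 13×27/177 = 1.98 V. With the source grounded, V_GS = V_G = 1.98 V.
Assume saturation: I_D = (k_n/2)(V_GS − V_t)² = (2.6/2)×(1.98 − 0.92)² = 1.3×1.06² = 1.47 mA.
V_DS = V_DD − I_D·R_D = 13 − 1.47×3.3 = 8.15 V.
Saturation requires V_DS ≥ V_GS − V_t = 1.06 V; 8.15 ≥ 1.06 ✓.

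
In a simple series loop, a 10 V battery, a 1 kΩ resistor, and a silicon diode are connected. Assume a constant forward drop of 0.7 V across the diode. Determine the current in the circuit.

KVL around the loop: 10 = V_D + I·R = 0.7 + I × 1 kΩ.
So I = (10 − 0.7) / 1 kΩ = 9.3 / 1 = 9.3 mA.

I ≈ 9.3 mA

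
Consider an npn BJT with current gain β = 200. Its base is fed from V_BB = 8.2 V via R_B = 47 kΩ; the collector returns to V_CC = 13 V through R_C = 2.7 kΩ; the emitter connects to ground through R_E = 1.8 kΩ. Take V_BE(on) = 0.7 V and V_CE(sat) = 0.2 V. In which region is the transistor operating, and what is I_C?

Assume active: I_B = (8.2 − 0.7)/(47 + 201×1.8) = 0.0183 mA, I_C = β·I_B = 3.67 mA.
Then V_CE = 13 − 3.67×2.7 − 3.69×1.8 = -3.54 V < 0.2 V — the active assumption fails.
Re-solve with V_CE = 0.2 V. KCL at the emitter: V_E/R_E = (V_BB−0.7−V_E)/R_B + (V_CC−0.2−V_E)/R_C, giving V_E = 5.17 V.
I_C = (V_CC − 0.2 − V_E)/R_C = (12.8 − 5.17)/2.7 = 2.82 mA.
Check: I_B = (7.5 − 5.17)/47 = 0.0495 mA, and β·I_B = 9.9 mA > I_C, confirming saturation.

saturation; I_C ≈ 2.8 mA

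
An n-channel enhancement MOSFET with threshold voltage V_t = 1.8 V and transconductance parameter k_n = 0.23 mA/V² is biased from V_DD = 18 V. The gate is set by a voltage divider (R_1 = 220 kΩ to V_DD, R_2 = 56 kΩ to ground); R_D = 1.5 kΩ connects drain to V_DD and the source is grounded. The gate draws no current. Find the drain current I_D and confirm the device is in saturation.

V_G = V_DD·R_2/(R_1+R_2) = 18×56/276 = 3.65 V. With the source grounded, V_GS = V_G = 3.65 V.
Assume saturation: I_D = (k_n/2)(V_GS − V_t)² = (0.23/2)×(3.65 − 1.8)² = 0.115×1.85² = 0.395 mA.
V_DS = V_DD − I_D·R_D = 18 − 0.395×1.5 = 17.4 V.
Saturation requires V_DS ≥ V_GS − V_t = 1.85 V; 17.4 ≥ 1.85 ✓.

I_D ≈ 0.39 mA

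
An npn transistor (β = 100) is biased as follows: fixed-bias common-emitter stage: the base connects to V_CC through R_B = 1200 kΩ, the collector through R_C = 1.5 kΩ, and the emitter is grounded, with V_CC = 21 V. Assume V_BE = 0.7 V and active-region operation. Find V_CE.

Base loop: V_CC = I_B·R_B + V_BE, so I_B = (21 − 0.7)/1200 kΩ = 0.0169 mA.
In the active region I_C = β·I_B = 100 × 0.0169 = 1.69 mA.
Collector loop: V_CE = V_CC − I_C·R_C = 21 − 1.69×1.5 = 18.5 V.
Since V_CE = 18.5 V > V_CE(sat) ≈ 0.2 V, the transistor is in the active region as assumed.

V_CE ≈ 18 V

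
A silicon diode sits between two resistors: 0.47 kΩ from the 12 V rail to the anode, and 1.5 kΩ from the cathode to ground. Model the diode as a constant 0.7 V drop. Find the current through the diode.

I ≈ 5.7 mA

The two resistors are in series with the diode, so KVL gives 12 = I·0.47 + 0.7 + I·1.5.
I = (12 − 0.7) / (0.47 + 1.5) kΩ = 11.3 / 1.97 = 5.74 mA.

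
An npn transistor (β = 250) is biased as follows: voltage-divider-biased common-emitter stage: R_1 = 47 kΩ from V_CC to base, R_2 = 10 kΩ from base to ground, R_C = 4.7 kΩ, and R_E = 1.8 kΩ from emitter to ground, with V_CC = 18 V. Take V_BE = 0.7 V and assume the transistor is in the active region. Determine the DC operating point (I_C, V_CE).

Thevenize the base divider: V_Th = V_CC·R_2/(R_1+R_2) = 18×10/57 = 3.16 V, R_Th = R_1‖R_2 = 8.25 kΩ.
Base-emitter loop: V_Th = I_B·R_Th + V_BE + (β+1)I_B·R_E, so I_B = (3.16 − 0.7) / (8.25 + 251×1.8) = 0.00534 mA.
I_C = β·I_B = 250×0.00534 = 1.34 mA, and I_E = (β+1)I_B = 1.34 mA.
V_CE = V_CC − I_C·R_C − I_E·R_E = 18 − 1.34×4.7 − 1.34×1.8 = 9.31 V.
V_CE = 9.31 V > 0.2 V confirms active-region operation.

I_C ≈ 1.3 mA, V_CE ≈ 9.3 V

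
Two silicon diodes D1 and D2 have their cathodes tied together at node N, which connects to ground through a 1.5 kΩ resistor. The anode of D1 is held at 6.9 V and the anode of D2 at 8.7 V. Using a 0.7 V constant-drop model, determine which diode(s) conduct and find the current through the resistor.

Assume both conduct. Then node N would need to be at both 6.9−0.7 = 6.2 V and 8.7−0.7 = 8 V, which is impossible.
Assume only D2 conducts: V_N = 8.7 − 0.7 = 8 V, so I_R = 8/1.5 = 5.33 mA.
Check D1: its anode-to-cathode voltage is 6.9 − 8 = -1.1 V < 0.7 V, so it is off. The assumption is consistent.

Only D2 conducts; I_R ≈ 5.3 mA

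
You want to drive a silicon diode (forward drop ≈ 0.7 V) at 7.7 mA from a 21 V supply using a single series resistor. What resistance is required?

The resistor drops V_S − V_D = 21 − 0.7 = 20.3 V at 7.7 mA.
R = 20.3 V / 7.7 mA = 2.64 kΩ.

R ≈ 2.6 kΩ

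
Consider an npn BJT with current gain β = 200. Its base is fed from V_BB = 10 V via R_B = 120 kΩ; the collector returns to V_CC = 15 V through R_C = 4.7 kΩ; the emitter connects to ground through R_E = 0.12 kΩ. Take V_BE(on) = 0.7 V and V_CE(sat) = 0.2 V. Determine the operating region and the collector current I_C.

Assume active: I_B = (10 − 0.7)/(120 + 201×0.12) = 0.0645 mA, I_C = β·I_B = 12.9 mA.
Then V_CE = 15 − 12.9×4.7 − 13×0.12 = -47.2 V < 0.2 V — the active assumption fails.
Re-solve with V_CE = 0.2 V. KCL at the emitter: V_E/R_E = (V_BB−0.7−V_E)/R_B + (V_CC−0.2−V_E)/R_C, giving V_E = 0.377 V.
I_C = (V_CC − 0.2 − V_E)/R_C = (14.8 − 0.377)/4.7 = 3.07 mA.
Check: I_B = (9.3 − 0.377)/120 = 0.0744 mA, and β·I_B = 14.9 mA > I_C, confirming saturation.

saturation; I_C ≈ 3.1 mA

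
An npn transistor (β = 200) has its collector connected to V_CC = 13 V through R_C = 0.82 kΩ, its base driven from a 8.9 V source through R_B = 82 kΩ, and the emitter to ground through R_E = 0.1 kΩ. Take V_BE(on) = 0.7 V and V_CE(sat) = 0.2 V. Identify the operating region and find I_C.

Assume active: I_B = (8.9 − 0.7)/(82 + 201×0.1) = 0.0803 mA, I_C = β·I_B = 16.1 mA.
Then V_CE = 13 − 16.1×0.82 − 16.1×0.1 = -1.79 V < 0.2 V — the active assumption fails.
Re-solve with V_CE = 0.2 V. KCL at the emitter: V_E/R_E = (V_BB−0.7−V_E)/R_B + (V_CC−0.2−V_E)/R_C, giving V_E = 1.4 V.
I_C = (V_CC − 0.2 − V_E)/R_C = (12.8 − 1.4)/0.82 = 13.9 mA.
Check: I_B = (8.2 − 1.4)/82 = 0.0829 mA, and β·I_B = 16.6 mA > I_C, confirming saturation.

saturation; I_C ≈ 14 mA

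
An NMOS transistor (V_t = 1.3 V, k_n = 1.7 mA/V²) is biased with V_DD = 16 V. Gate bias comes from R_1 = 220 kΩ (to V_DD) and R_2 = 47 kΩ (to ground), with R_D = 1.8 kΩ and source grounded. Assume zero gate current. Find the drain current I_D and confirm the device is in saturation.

I_D ≈ 2 mA

V_G = V_DD·R_2/(R_1+R_2) = 16×47/267 = 2.82 V. With the source grounded, V_GS = V_G = 2.82 V.
Assume saturation: I_D = (k_n/2)(V_GS − V_t)² = (1.7/2)×(2.82 − 1.3)² = 0.85×1.52² = 1.95 mA.
V_DS = V_DD − I_D·R_D = 16 − 1.95×1.8 = 12.5 V.
Saturation requires V_DS ≥ V_GS − V_t = 1.52 V; 12.5 ≥ 1.52 ✓.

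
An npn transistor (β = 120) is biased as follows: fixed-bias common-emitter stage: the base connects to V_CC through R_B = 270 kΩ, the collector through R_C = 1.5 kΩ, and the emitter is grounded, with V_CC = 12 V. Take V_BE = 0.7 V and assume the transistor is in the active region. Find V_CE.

Base loop: V_CC = I_B·R_B + V_BE, so I_B = (12 − 0.7)/270 kΩ = 0.0419 mA.
In the active region I_C = β·I_B = 120 × 0.0419 = 5.02 mA.
Collector loop: V_CE = V_CC − I_C·R_C = 12 − 5.02×1.5 = 4.47 V.
Since V_CE = 4.47 V > V_CE(sat) ≈ 0.2 V, the transistor is in the active region as assumed.

V_CE ≈ 4.5 V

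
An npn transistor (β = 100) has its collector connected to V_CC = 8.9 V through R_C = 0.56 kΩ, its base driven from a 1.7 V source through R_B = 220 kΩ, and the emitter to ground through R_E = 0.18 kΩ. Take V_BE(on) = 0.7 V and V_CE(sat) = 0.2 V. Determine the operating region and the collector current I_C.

Assume active. Base-emitter loop: I_B = (V_BB − V_BE)/(R_B + (β+1)R_E) = (1.7 − 0.7)/(220 + 101×0.18) = 0.0042 mA.
I_C = β·I_B = 100×0.0042 = 0.42 mA.
V_CE = V_CC − I_C·R_C − I_E·R_E = 8.9 − 0.42×0.56 − 0.424×0.18 = 8.59 V > V_CE(sat), so the active-region assumption holds.

active; I_C ≈ 0.42 mA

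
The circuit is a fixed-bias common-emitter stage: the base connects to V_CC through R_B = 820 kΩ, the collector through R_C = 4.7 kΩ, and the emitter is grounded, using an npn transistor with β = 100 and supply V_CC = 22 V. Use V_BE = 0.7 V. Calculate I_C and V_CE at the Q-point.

I_C ≈ 2.6 mA, V_CE ≈ 9.8 V

Base loop: V_CC = I_B·R_B + V_BE, so I_B = (22 − 0.7)/820 kΩ = 0.026 mA.
In the active region I_C = β·I_B = 100 × 0.026 = 2.6 mA.
Collector loop: V_CE = V_CC − I_C·R_C = 22 − 2.6×4.7 = 9.79 V.
Since V_CE = 9.79 V > V_CE(sat) ≈ 0.2 V, the transistor is in the active region as assumed.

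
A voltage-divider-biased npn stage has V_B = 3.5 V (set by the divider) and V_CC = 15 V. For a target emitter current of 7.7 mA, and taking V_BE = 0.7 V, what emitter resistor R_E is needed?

V_E = V_B − V_BE = 3.5 − 0.7 = 2.8 V.
R_E = V_E / I_E = 2.8 / 7.7 = 0.364 kΩ.

R_E ≈ 0.36 kΩ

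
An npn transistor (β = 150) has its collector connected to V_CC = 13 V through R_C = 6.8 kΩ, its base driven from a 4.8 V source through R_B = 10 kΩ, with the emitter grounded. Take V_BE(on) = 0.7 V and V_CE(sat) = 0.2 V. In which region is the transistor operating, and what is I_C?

saturation; I_C ≈ 1.9 mA

Assume active: I_B = (4.8 − 0.7)/10 = 0.41 mA, giving I_C = β·I_B = 61.5 mA.
But then V_CE = 13 − 61.5×6.8 = -405 V < V_CE(sat) = 0.2 V — impossible in the active region.
So the transistor is saturated. With V_CE = 0.2 V, I_C = (V_CC − 0.2)/R_C = 12.8/6.8 = 1.88 mA.
Check: β·I_B = 61.5 mA > I_C = 1.88 mA, confirming saturation.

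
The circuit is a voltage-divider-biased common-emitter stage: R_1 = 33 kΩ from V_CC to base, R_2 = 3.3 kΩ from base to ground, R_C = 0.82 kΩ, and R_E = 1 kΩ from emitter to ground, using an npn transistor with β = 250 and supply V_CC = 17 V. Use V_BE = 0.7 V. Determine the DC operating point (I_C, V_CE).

Thevenize the base divider: V_Th = V_CC·R_2/(R_1+R_2) = 17×3.3/36.3 = 1.55 V, R_Th = R_1‖R_2 = 3 kΩ.
Base-emitter loop: V_Th = I_B·R_Th + V_BE + (β+1)I_B·R_E, so I_B = (1.55 − 0.7) / (3 + 251×1) = 0.00333 mA.
I_C = β·I_B = 250×0.00333 = 0.832 mA, and I_E = (β+1)I_B = 0.835 mA.
V_CE = V_CC − I_C·R_C − I_E·R_E = 17 − 0.832×0.82 − 0.835×1 = 15.5 V.
V_CE = 15.5 V > 0.2 V confirms active-region operation.

I_C ≈ 0.83 mA, V_CE ≈ 15 V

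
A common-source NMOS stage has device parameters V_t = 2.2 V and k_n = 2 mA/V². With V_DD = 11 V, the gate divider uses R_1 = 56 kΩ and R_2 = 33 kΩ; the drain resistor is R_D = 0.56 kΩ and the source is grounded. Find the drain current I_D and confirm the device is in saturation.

I_D ≈ 3.5 mA

V_G = V_DD·R_2/(R_1+R_2) = 11×33/89 = 4.08 V. With the source grounded, V_GS = V_G = 4.08 V.
Assume saturation: I_D = (k_n/2)(V_GS − V_t)² = (2/2)×(4.08 − 2.2)² = 1×1.88² = 3.53 mA.
V_DS = V_DD − I_D·R_D = 11 − 3.53×0.56 = 9.02 V.
Saturation requires V_DS ≥ V_GS − V_t = 1.88 V; 9.02 ≥ 1.88 ✓.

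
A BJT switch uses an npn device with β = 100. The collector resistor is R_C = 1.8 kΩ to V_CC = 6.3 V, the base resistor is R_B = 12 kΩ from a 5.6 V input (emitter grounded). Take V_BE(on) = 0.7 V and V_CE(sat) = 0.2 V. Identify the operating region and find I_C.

Assume active: I_B = (5.6 − 0.7)/12 = 0.408 mA, giving I_C = β·I_B = 40.8 mA.
But then V_CE = 6.3 − 40.8×1.8 = -67.2 V < V_CE(sat) = 0.2 V — impossible in the active region.
So the transistor is saturated. With V_CE = 0.2 V, I_C = (V_CC − 0.2)/R_C = 6.1/1.8 = 3.39 mA.
Check: β·I_B = 40.8 mA > I_C = 3.39 mA, confirming saturation.

saturation; I_C ≈ 3.4 mA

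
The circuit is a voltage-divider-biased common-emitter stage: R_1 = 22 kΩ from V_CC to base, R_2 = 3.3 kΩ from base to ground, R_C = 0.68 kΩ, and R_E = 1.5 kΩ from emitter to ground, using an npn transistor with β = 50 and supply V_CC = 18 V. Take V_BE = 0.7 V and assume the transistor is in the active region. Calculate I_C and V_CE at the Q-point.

Thevenize the base divider: V_Th = V_CC·R_2/(R_1+R_2) = 18×3.3/25.3 = 2.35 V, R_Th = R_1‖R_2 = 2.87 kΩ.
Base-emitter loop: V_Th = I_B·R_Th + V_BE + (β+1)I_B·R_E, so I_B = (2.35 − 0.7) / (2.87 + 51×1.5) = 0.0208 mA.
I_C = β·I_B = 50×0.0208 = 1.04 mA, and I_E = (β+1)I_B = 1.06 mA.
V_CE = V_CC − I_C·R_C − I_E·R_E = 18 − 1.04×0.68 − 1.06×1.5 = 15.7 V.
V_CE = 15.7 V > 0.2 V confirms active-region operation.

I_C ≈ 1 mA, V_CE ≈ 16 V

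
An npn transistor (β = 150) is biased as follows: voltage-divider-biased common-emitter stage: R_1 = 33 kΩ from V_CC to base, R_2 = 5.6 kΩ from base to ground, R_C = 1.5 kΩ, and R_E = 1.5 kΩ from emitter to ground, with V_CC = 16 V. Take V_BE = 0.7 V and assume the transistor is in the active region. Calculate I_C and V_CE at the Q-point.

Thevenize the base divider: V_Th = V_CC·R_2/(R_1+R_2) = 16×5.6/38.6 = 2.32 V, R_Th = R_1‖R_2 = 4.79 kΩ.
Base-emitter loop: V_Th = I_B·R_Th + V_BE + (β+1)I_B·R_E, so I_B = (2.32 − 0.7) / (4.79 + 151×1.5) = 0.00701 mA.
I_C = β·I_B = 150×0.00701 = 1.05 mA, and I_E = (β+1)I_B = 1.06 mA.
V_CE = V_CC − I_C·R_C − I_E·R_E = 16 − 1.05×1.5 − 1.06×1.5 = 12.8 V.
V_CE = 12.8 V > 0.2 V confirms active-region operation.

I_C ≈ 1.1 mA, V_CE ≈ 13 V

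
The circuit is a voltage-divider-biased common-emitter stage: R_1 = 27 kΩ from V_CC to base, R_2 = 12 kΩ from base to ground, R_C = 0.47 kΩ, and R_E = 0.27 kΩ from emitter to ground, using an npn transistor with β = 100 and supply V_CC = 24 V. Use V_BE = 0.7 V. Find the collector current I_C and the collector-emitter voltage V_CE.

I_C ≈ 19 mA, V_CE ≈ 10 V

Thevenize the base divider: V_Th = V_CC·R_2/(R_1+R_2) = 24×12/39 = 7.38 V, R_Th = R_1‖R_2 = 8.31 kΩ.
Base-emitter loop: V_Th = I_B·R_Th + V_BE + (β+1)I_B·R_E, so I_B = (7.38 − 0.7) / (8.31 + 101×0.27) = 0.188 mA.
I_C = β·I_B = 100×0.188 = 18.8 mA, and I_E = (β+1)I_B = 19 mA.
V_CE = V_CC − I_C·R_C − I_E·R_E = 24 − 18.8×0.47 − 19×0.27 = 10 V.
V_CE = 10 V > 0.2 V confirms active-region operation.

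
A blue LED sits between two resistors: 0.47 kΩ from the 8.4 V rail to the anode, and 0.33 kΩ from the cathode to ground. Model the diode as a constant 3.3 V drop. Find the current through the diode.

I ≈ 6.4 mA

The two resistors are in series with the diode, so KVL gives 8.4 = I·0.47 + 3.3 + I·0.33.
I = (8.4 − 3.3) / (0.47 + 0.33) kΩ = 5.1 / 0.8 = 6.38 mA.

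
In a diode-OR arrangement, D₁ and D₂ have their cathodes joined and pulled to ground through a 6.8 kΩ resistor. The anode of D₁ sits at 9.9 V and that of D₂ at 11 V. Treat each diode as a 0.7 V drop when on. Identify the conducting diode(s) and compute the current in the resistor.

Only D₂ conducts; I_R ≈ 1.5 mA

Assume both conduct. Then node N would need to be at both 9.9−0.7 = 9.2 V and 11−0.7 = 10.3 V, which is impossible.
Assume only D₂ conducts: V_N = 11 − 0.7 = 10.3 V, so I_R = 10.3/6.8 = 1.51 mA.
Check D₁: its anode-to-cathode voltage is 9.9 − 10.3 = -0.4 V < 0.7 V, so it is off. The assumption is consistent.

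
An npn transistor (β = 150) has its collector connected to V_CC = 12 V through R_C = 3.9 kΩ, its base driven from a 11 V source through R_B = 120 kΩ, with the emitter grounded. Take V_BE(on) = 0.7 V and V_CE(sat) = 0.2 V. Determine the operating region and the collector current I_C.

saturation; I_C ≈ 3 mA

Assume active: I_B = (11 − 0.7)/120 = 0.0858 mA, giving I_C = β·I_B = 12.9 mA.
But then V_CE = 12 − 12.9×3.9 = -38.2 V < V_CE(sat) = 0.2 V — impossible in the active region.
So the transistor is saturated. With V_CE = 0.2 V, I_C = (V_CC − 0.2)/R_C = 11.8/3.9 = 3.03 mA.
Check: β·I_B = 12.9 mA > I_C = 3.03 mA, confirming saturation.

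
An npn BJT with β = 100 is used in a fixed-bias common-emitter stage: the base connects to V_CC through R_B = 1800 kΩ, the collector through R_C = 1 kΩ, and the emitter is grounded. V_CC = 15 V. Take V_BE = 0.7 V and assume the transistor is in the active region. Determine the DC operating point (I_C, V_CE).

I_C ≈ 0.79 mA, V_CE ≈ 14 V

Base loop: V_CC = I_B·R_B + V_BE, so I_B = (15 − 0.7)/1800 kΩ = 0.00794 mA.
In the active region I_C = β·I_B = 100 × 0.00794 = 0.794 mA.
Collector loop: V_CE = V_CC − I_C·R_C = 15 − 0.794×1 = 14.2 V.
Since V_CE = 14.2 V > V_CE(sat) ≈ 0.2 V, the transistor is in the active region as assumed.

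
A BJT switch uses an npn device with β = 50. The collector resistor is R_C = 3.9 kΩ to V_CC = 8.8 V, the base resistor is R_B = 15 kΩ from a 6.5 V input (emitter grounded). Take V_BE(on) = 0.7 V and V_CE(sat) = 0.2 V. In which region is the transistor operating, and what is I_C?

saturation; I_C ≈ 2.2 mA

Assume active: I_B = (6.5 − 0.7)/15 = 0.387 mA, giving I_C = β·I_B = 19.3 mA.
But then V_CE = 8.8 − 19.3×3.9 = -66.6 V < V_CE(sat) = 0.2 V — impossible in the active region.
So the transistor is saturated. With V_CE = 0.2 V, I_C = (V_CC − 0.2)/R_C = 8.6/3.9 = 2.21 mA.
Check: β·I_B = 19.3 mA > I_C = 2.21 mA, confirming saturation.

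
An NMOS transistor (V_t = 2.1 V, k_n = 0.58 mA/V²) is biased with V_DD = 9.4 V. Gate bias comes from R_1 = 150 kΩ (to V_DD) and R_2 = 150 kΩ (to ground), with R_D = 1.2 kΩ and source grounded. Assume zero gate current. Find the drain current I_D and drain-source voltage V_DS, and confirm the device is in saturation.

V_G = V_DD·R_2/(R_1+R_2) = 9.4×150/300 = 4.7 V. With the source grounded, V_GS = V_G = 4.7 V.
Assume saturation: I_D = (k_n/2)(V_GS − V_t)² = (0.58/2)×(4.7 − 2.1)² = 0.29×2.6² = 1.96 mA.
V_DS = V_DD − I_D·R_D = 9.4 − 1.96×1.2 = 7.05 V.
Saturation requires V_DS ≥ V_GS − V_t = 2.6 V; 7.05 ≥ 2.6 ✓.

I_D ≈ 2 mA, V_DS ≈ 7 V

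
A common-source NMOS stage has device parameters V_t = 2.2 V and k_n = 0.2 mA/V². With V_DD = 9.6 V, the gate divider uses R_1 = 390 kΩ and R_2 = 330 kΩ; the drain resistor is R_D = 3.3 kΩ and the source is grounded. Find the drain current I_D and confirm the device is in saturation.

I_D ≈ 0.48 mA

V_G = V_DD·R_2/(R_1+R_2) = 9.6×330/720 = 4.4 V. With the source grounded, V_GS = V_G = 4.4 V.
Assume saturation: I_D = (k_n/2)(V_GS − V_t)² = (0.2/2)×(4.4 − 2.2)² = 0.1×2.2² = 0.484 mA.
V_DS = V_DD − I_D·R_D = 9.6 − 0.484×3.3 = 8 V.
Saturation requires V_DS ≥ V_GS − V_t = 2.2 V; 8 ≥ 2.2 ✓.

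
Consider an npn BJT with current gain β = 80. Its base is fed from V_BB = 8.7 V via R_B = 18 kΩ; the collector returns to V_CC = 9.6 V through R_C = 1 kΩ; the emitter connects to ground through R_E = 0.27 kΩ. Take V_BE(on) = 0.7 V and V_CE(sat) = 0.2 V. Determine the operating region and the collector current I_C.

Assume active: I_B = (8.7 − 0.7)/(18 + 81×0.27) = 0.201 mA, I_C = β·I_B = 16.1 mA.
Then V_CE = 9.6 − 16.1×1 − 16.3×0.27 = -10.8 V < 0.2 V — the active assumption fails.
Re-solve with V_CE = 0.2 V. KCL at the emitter: V_E/R_E = (V_BB−0.7−V_E)/R_B + (V_CC−0.2−V_E)/R_C, giving V_E = 2.07 V.
I_C = (V_CC − 0.2 − V_E)/R_C = (9.4 − 2.07)/1 = 7.33 mA.
Check: I_B = (8 − 2.07)/18 = 0.33 mA, and β·I_B = 26.4 mA > I_C, confirming saturation.

saturation; I_C ≈ 7.3 mA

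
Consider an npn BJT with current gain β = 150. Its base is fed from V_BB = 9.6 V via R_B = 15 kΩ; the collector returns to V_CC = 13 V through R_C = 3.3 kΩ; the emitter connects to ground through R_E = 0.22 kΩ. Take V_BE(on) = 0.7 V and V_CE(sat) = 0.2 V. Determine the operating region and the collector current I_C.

saturation; I_C ≈ 3.6 mA

Assume active: I_B = (9.6 − 0.7)/(15 + 151×0.22) = 0.185 mA, I_C = β·I_B = 27.7 mA.
Then V_CE = 13 − 27.7×3.3 − 27.9×0.22 = -84.5 V < 0.2 V — the active assumption fails.
Re-solve with V_CE = 0.2 V. KCL at the emitter: V_E/R_E = (V_BB−0.7−V_E)/R_B + (V_CC−0.2−V_E)/R_C, giving V_E = 0.91 V.
I_C = (V_CC − 0.2 − V_E)/R_C = (12.8 − 0.91)/3.3 = 3.6 mA.
Check: I_B = (8.9 − 0.91)/15 = 0.533 mA, and β·I_B = 79.9 mA > I_C, confirming saturation.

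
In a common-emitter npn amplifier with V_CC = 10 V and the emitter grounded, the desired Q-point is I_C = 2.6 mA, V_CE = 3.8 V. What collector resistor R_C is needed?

Collector loop: V_CC = I_C·R_C + V_CE.
R_C = (V_CC − V_CE)/I_C = (10 − 3.8)/2.6 = 2.38 kΩ.

R_C ≈ 2.4 kΩ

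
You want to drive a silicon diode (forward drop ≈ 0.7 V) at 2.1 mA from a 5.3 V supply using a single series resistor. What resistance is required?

The resistor drops V_S − V_D = 5.3 − 0.7 = 4.6 V at 2.1 mA.
R = 4.6 V / 2.1 mA = 2.19 kΩ.

R ≈ 2.2 kΩ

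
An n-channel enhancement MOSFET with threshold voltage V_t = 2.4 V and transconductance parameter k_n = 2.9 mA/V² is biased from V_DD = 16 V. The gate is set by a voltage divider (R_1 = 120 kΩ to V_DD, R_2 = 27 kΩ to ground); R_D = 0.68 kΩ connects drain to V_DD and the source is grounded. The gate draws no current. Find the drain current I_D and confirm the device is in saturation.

V_G = V_DD·R_2/(R_1+R_2) = 16×27/147 = 2.94 V. With the source grounded, V_GS = V_G = 2.94 V.
Assume saturation: I_D = (k_n/2)(V_GS − V_t)² = (2.9/2)×(2.94 − 2.4)² = 1.45×0.539² = 0.421 mA.
V_DS = V_DD − I_D·R_D = 16 − 0.421×0.68 = 15.7 V.
Saturation requires V_DS ≥ V_GS − V_t = 0.539 V; 15.7 ≥ 0.539 ✓.

I_D ≈ 0.42 mA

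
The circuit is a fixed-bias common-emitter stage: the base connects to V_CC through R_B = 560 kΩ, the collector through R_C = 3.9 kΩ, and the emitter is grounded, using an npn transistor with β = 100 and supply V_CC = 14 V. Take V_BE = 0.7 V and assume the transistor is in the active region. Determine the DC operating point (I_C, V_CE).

I_C ≈ 2.4 mA, V_CE ≈ 4.7 V

Base loop: V_CC = I_B·R_B + V_BE, so I_B = (14 − 0.7)/560 kΩ = 0.0238 mA.
In the active region I_C = β·I_B = 100 × 0.0238 = 2.38 mA.
Collector loop: V_CE = V_CC − I_C·R_C = 14 − 2.38×3.9 = 4.74 V.
Since V_CE = 4.74 V > V_CE(sat) ≈ 0.2 V, the transistor is in the active region as assumed.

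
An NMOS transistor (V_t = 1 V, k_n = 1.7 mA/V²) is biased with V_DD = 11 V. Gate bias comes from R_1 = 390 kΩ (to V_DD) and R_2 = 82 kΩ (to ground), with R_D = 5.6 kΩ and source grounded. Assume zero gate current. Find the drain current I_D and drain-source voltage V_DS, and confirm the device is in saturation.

I_D ≈ 0.71 mA, V_DS ≈ 7 V

V_G = V_DD·R_2/(R_1+R_2) = 11×82/472 = 1.91 V. With the source grounded, V_GS = V_G = 1.91 V.
Assume saturation: I_D = (k_n/2)(V_GS − V_t)² = (1.7/2)×(1.91 − 1)² = 0.85×0.911² = 0.705 mA.
V_DS = V_DD − I_D·R_D = 11 − 0.705×5.6 = 7.05 V.
Saturation requires V_DS ≥ V_GS − V_t = 0.911 V; 7.05 ≥ 0.911 ✓.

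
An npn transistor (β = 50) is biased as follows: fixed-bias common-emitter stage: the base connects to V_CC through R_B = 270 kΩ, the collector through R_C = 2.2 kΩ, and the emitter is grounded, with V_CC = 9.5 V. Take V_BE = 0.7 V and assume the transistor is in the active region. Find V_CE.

Base loop: V_CC = I_B·R_B + V_BE, so I_B = (9.5 − 0.7)/270 kΩ = 0.0326 mA.
In the active region I_C = β·I_B = 50 × 0.0326 = 1.63 mA.
Collector loop: V_CE = V_CC − I_C·R_C = 9.5 − 1.63×2.2 = 5.91 V.
Since V_CE = 5.91 V > V_CE(sat) ≈ 0.2 V, the transistor is in the active region as assumed.

V_CE ≈ 5.9 V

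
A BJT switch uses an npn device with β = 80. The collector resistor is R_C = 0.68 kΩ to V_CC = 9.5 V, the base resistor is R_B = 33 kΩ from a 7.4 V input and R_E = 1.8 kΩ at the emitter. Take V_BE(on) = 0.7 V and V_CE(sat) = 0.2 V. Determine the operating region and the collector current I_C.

active; I_C ≈ 3 mA

Assume active. Base-emitter loop: I_B = (V_BB − V_BE)/(R_B + (β+1)R_E) = (7.4 − 0.7)/(33 + 81×1.8) = 0.0375 mA.
I_C = β·I_B = 80×0.0375 = 3 mA.
V_CE = V_CC − I_C·R_C − I_E·R_E = 9.5 − 3×0.68 − 3.04×1.8 = 2 V > V_CE(sat), so the active-region assumption holds.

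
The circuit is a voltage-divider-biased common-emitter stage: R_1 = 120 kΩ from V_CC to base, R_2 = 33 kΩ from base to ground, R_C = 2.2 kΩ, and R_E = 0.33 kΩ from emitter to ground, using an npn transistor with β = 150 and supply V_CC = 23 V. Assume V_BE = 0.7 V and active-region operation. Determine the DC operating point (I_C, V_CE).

Thevenize the base divider: V_Th = V_CC·R_2/(R_1+R_2) = 23×33/153 = 4.96 V, R_Th = R_1‖R_2 = 25.9 kΩ.
Base-emitter loop: V_Th = I_B·R_Th + V_BE + (β+1)I_B·R_E, so I_B = (4.96 − 0.7) / (25.9 + 151×0.33) = 0.0563 mA.
I_C = β·I_B = 150×0.0563 = 8.44 mA, and I_E = (β+1)I_B = 8.5 mA.
V_CE = V_CC − I_C·R_C − I_E·R_E = 23 − 8.44×2.2 − 8.5×0.33 = 1.62 V.
V_CE = 1.62 V > 0.2 V confirms active-region operation.

I_C ≈ 8.4 mA, V_CE ≈ 1.6 V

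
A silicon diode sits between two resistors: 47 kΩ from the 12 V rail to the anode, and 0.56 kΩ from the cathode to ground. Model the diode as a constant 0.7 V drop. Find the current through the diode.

I ≈ 0.24 mA

The two resistors are in series with the diode, so KVL gives 12 = I·47 + 0.7 + I·0.56.
I = (12 − 0.7) / (47 + 0.56) kΩ = 11.3 / 47.6 = 0.238 mA.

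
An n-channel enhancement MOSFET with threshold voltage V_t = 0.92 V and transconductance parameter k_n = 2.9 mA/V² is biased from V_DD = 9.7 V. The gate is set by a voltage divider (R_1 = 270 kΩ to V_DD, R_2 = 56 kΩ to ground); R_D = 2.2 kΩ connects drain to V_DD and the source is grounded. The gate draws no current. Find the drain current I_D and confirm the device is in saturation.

V_G = V_DD·R_2/(R_1+R_2) = 9.7×56/326 = 1.67 V. With the source grounded, V_GS = V_G = 1.67 V.
Assume saturation: I_D = (k_n/2)(V_GS − V_t)² = (2.9/2)×(1.67 − 0.92)² = 1.45×0.746² = 0.808 mA.
V_DS = V_DD − I_D·R_D = 9.7 − 0.808×2.2 = 7.92 V.
Saturation requires V_DS ≥ V_GS − V_t = 0.746 V; 7.92 ≥ 0.746 ✓.

I_D ≈ 0.81 mA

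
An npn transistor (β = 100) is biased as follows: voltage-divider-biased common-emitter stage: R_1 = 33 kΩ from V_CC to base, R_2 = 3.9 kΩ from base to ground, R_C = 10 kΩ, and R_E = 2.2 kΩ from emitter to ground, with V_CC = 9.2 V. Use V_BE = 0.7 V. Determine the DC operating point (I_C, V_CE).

Thevenize the base divider: V_Th = V_CC·R_2/(R_1+R_2) = 9.2×3.9/36.9 = 0.972 V, R_Th = R_1‖R_2 = 3.49 kΩ.
Base-emitter loop: V_Th = I_B·R_Th + V_BE + (β+1)I_B·R_E, so I_B = (0.972 − 0.7) / (3.49 + 101×2.2) = 0.00121 mA.
I_C = β·I_B = 100×0.00121 = 0.121 mA, and I_E = (β+1)I_B = 0.122 mA.
V_CE = V_CC − I_C·R_C − I_E·R_E = 9.2 − 0.121×10 − 0.122×2.2 = 7.73 V.
V_CE = 7.73 V > 0.2 V confirms active-region operation.

I_C ≈ 0.12 mA, V_CE ≈ 7.7 V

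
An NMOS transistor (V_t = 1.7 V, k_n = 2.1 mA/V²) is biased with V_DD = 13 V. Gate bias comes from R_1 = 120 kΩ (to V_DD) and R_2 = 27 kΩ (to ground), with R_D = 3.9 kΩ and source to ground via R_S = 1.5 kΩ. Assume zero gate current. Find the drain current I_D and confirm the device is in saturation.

I_D ≈ 0.18 mA

V_G = V_DD·R_2/(R_1+R_2) = 13×27/147 = 2.39 V.
Assume saturation: I_D = (k_n/2)(V_GS − V_t)² with V_GS = V_G − I_D·R_S = 2.39 − 1.5·I_D.
Substituting gives 2.36·I_D² − 3.17·I_D + 0.497 = 0, with roots I_D = 0.181 or 1.16 mA.
The root I_D = 1.16 mA gives V_GS = 0.649 V ≤ V_t, so take I_D = 0.181 mA.
Then V_GS = 2.12 V and V_DS = V_DD − I_D(R_D+R_S) = 13 − 0.181×5.4 = 12 V.
Saturation requires V_DS ≥ V_GS − V_t = 0.416 V; 12 ≥ 0.416 ✓.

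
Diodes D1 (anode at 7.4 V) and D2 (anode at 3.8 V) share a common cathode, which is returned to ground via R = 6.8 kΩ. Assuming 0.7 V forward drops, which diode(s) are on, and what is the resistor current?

Assume both conduct. Then node N would need to be at both 7.4−0.7 = 6.7 V and 3.8−0.7 = 3.1 V, which is impossible.
Assume only D1 conducts: V_N = 7.4 − 0.7 = 6.7 V, so I_R = 6.7/6.8 = 0.985 mA.
Check D2: its anode-to-cathode voltage is 3.8 − 6.7 = -2.9 V < 0.7 V, so it is off. The assumption is consistent.

Only D1 conducts; I_R ≈ 0.99 mA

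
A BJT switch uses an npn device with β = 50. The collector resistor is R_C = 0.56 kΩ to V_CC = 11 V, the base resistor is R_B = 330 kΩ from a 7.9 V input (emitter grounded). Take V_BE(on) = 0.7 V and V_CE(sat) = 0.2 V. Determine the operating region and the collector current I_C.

active; I_C ≈ 1.1 mA

Assume active. Base-emitter loop: I_B = (V_BB − V_BE)/R_B = (7.9 − 0.7)/330 = 0.0218 mA.
I_C = β·I_B = 50×0.0218 = 1.09 mA.
V_CE = V_CC − I_C·R_C = 11 − 1.09×0.56 = 10.4 V > V_CE(sat), so the active-region assumption holds.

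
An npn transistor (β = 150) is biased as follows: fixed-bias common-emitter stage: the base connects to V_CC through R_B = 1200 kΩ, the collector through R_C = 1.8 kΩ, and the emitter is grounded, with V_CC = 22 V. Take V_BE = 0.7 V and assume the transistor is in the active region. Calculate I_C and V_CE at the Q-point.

Base loop: V_CC = I_B·R_B + V_BE, so I_B = (22 − 0.7)/1200 kΩ = 0.0178 mA.
In the active region I_C = β·I_B = 150 × 0.0178 = 2.66 mA.
Collector loop: V_CE = V_CC − I_C·R_C = 22 − 2.66×1.8 = 17.2 V.
Since V_CE = 17.2 V > V_CE(sat) ≈ 0.2 V, the transistor is in the active region as assumed.

I_C ≈ 2.7 mA, V_CE ≈ 17 V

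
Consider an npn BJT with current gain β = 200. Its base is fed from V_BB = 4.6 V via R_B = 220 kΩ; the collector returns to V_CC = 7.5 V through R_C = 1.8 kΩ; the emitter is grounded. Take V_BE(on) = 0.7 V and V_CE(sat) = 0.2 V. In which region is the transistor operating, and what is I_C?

active; I_C ≈ 3.5 mA

Assume active. Base-emitter loop: I_B = (V_BB − V_BE)/R_B = (4.6 − 0.7)/220 = 0.0177 mA.
I_C = β·I_B = 200×0.0177 = 3.55 mA.
V_CE = V_CC − I_C·R_C = 7.5 − 3.55×1.8 = 1.12 V > V_CE(sat), so the active-region assumption holds.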